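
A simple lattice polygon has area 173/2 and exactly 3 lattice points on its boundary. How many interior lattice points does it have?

From Pick's theorem, I = A − B/2 + 1 = 173/2 − 3/2 + 1 = 86.

86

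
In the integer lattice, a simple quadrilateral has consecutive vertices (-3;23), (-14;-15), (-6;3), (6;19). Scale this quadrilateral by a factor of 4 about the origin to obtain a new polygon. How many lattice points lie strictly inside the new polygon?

The shoelace formula gives twice the area as |((-3)·(-15) − (-14)·23) + ((-14)·3 − (-6)·(-15)) + ((-6)·19 − 6·3) + (6·23 − (-3)·19)| = 298, so the area is 149.
Summing gcd(|Δx|,|Δy|) over the edges gives the boundary count: gcd(11,38) + gcd(8,18) + gcd(12,16) + gcd(9,4) = 1+2+4+1 = 8.
Scaling by 4 multiplies the area by 4² = 16 (so the new area is 2384) and multiplies the boundary lattice-point count by 4, giving 32.
By Pick's theorem, the interior count of the dilated polygon is 2384 − 32/2 + 1 = 2369.

2369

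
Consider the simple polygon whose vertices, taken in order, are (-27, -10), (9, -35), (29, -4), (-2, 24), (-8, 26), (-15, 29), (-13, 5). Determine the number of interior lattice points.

By the shoelace formula, twice the signed area is |((-27)·(-35) − 9·(-10)) + (9·(-4) − 29·(-35)) + (29·24 − (-2)·(-4)) + ((-2)·26 − (-8)·24) + ((-8)·29 − (-15)·26) + ((-15)·5 − (-13)·29) + ((-13)·(-10) − (-27)·5)| = 3567, so the area is 3567/2.
Summing gcd(|Δx|,|Δy|) over the edges gives the boundary count: gcd(36,25) + gcd(20,31) + gcd(31,28) + gcd(6,2) + gcd(7,3) + gcd(2,24) + gcd(14,15) = 1+1+1+2+1+2+1 = 9.
By Pick's theorem A = I + B/2 − 1, so I = 3567/2 − 9/2 + 1 = 1780.

1780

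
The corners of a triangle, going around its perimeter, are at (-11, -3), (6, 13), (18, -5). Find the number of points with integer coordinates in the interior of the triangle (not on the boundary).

246

By the shoelace formula, twice the signed area is |[(-11)·13 − 6·(-3)] + [6·(-5) − 18·13] + [18·(-3) − (-11)·(-5)]| = 498, so the area is 249.
Summing gcd(|Δx|,|Δy|) over the edges gives the boundary count: gcd(17,16) + gcd(12,18) + gcd(29,2) = 1+6+1 = 8.
Pick's theorem gives I = A − B/2 + 1 = 249 − 8/2 + 1 = 246.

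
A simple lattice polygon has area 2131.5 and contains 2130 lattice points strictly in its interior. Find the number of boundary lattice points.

Pick's theorem gives A = I + B/2 − 1, so B = 2(A − I + 1) = 2(2131.5 − 2130 + 1) = 5.

5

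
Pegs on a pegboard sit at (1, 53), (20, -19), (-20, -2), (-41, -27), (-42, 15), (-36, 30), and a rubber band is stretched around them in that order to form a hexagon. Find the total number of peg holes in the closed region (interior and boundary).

2729

By the shoelace formula, twice the signed area is |(1·(-19) − 20·53) + (20·(-2) − (-20)·(-19)) + ((-20)·(-27) − (-41)·(-2)) + ((-41)·15 − (-42)·(-27)) + ((-42)·30 − (-36)·15) + ((-36)·53 − 1·30)| = 5448, so the area is 2724.
Summing gcd(|Δx|,|Δy|) over the edges gives the boundary count: gcd(19,72) + gcd(40,17) + gcd(21,25) + gcd(1,42) + gcd(6,15) + gcd(37,23) = 1+1+1+1+3+1 = 8.
Pick's theorem gives I = A − B/2 + 1 = 2724 − 8/2 + 1 = 2721, so the closed region contains I + B = 2721 + 8 = 2729 lattice points.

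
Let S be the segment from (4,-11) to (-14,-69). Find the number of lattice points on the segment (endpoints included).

The number of lattice points on a segment between lattice points is gcd(|Δx|,|Δy|) + 1 = gcd(18,58) + 1 = 2 + 1 = 3.

3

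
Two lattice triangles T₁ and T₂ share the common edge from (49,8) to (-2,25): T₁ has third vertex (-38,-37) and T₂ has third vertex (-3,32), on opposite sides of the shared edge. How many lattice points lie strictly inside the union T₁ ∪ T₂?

2053

The union is the simple quadrilateral with vertices (49,8), (-38,-37), (-2,25), (-3,32) in order.
By the shoelace formula, twice the signed area is |[49·(-37) − (-38)·8] + [(-38)·25 − (-2)·(-37)] + [(-2)·32 − (-3)·25] + [(-3)·8 − 49·32]| = 4114, so the area is 2057.
The number of boundary lattice points is Σ gcd(|Δx|,|Δy|) = gcd(87,45) + gcd(36,62) + gcd(1,7) + gcd(52,24) = 3+2+1+4 = 10.
By Pick's theorem I = A − B/2 + 1 = 2057 − 10/2 + 1 = 2053.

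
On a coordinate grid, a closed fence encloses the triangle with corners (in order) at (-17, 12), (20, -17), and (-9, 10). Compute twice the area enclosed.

158

Using the shoelace formula, 2A = |((-17)·(-17) − 20·12) + (20·10 − (-9)·(-17)) + ((-9)·12 − (-17)·10)| = 158, so the area is 79.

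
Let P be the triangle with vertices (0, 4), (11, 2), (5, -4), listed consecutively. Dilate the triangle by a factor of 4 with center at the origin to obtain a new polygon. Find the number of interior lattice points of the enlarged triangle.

The shoelace formula gives twice the area as |[0·2 − 11·4] + [11·(-4) − 5·2] + [5·4 − 0·(-4)]| = 78, so the area is 39.
Summing gcd(|Δx|,|Δy|) over the edges gives the boundary count: gcd(11,2) + gcd(6,6) + gcd(5,8) = 1+6+1 = 8.
Scaling by 4 multiplies the area by 4² = 16 (so the new area is 624) and multiplies the boundary lattice-point count by 4, giving 32.
By Pick's theorem, the interior count of the dilated polygon is 624 − 32/2 + 1 = 609.

609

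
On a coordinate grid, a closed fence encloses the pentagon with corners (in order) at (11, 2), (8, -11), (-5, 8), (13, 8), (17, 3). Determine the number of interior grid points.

174

By the shoelace formula, twice the signed area is |(11·(-11) − 8·2) + (8·8 − (-5)·(-11)) + ((-5)·8 − 13·8) + (13·3 − 17·8) + (17·2 − 11·3)| = 368, so the area is 184.
Summing gcd(|Δx|,|Δy|) over the edges gives the boundary count: gcd(3,13) + gcd(13,19) + gcd(18,0) + gcd(4,5) + gcd(6,1) = 1+1+18+1+1 = 22.
By Pick's theorem A = I + B/2 − 1, so I = 184 − 22/2 + 1 = 174.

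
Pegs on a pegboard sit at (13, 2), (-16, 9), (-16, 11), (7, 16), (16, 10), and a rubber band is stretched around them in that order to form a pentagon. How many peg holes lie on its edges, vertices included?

Summing gcd(|Δx|,|Δy|) over the edges gives the boundary count: gcd(29,7) + gcd(0,2) + gcd(23,5) + gcd(9,6) + gcd(3,8) = 1+2+1+3+1 = 8.

8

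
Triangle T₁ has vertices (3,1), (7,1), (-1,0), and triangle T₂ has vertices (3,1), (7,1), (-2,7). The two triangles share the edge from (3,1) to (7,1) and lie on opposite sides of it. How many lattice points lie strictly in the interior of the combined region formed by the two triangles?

12

The union is the simple quadrilateral with vertices (3,1), (-1,0), (7,1), (-2,7) in order.
Using the shoelace formula, 2A = |(3·0 − (-1)·1) + ((-1)·1 − 7·0) + (7·7 − (-2)·1) + ((-2)·1 − 3·7)| = 28, so the area is 14.
Summing gcd(|Δx|,|Δy|) over the edges gives the boundary count: gcd(4,1) + gcd(8,1) + gcd(9,6) + gcd(5,6) = 1+1+3+1 = 6.
By Pick's theorem I = A − B/2 + 1 = 14 − 6/2 + 1 = 12.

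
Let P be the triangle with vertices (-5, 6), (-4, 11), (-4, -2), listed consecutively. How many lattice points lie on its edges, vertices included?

Along each edge there are gcd(|Δx|,|Δy|)+1 lattice points, so counting each shared vertex once the boundary has gcd(1,5) + gcd(0,13) + gcd(1,8) = 1+13+1 = 15.

15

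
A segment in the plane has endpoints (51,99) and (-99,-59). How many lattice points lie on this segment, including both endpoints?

The number of lattice points on a segment between lattice points is gcd(|Δx|,|Δy|) + 1 = gcd(150,158) + 1 = 2 + 1 = 3.

3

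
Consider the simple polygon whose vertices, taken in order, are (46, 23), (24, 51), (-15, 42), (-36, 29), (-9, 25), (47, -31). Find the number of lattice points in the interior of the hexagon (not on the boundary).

Using the shoelace formula, 2A = |(46·51 − 24·23) + (24·42 − (-15)·51) + ((-15)·29 − (-36)·42) + ((-36)·25 − (-9)·29) + ((-9)·(-31) − 47·25) + (47·23 − 46·(-31))| = 5616, so the area is 2808.
Summing gcd(|Δx|,|Δy|) over the edges gives the boundary count: gcd(22,28) + gcd(39,9) + gcd(21,13) + gcd(27,4) + gcd(56,56) + gcd(1,54) = 2+3+1+1+56+1 = 64.
By Pick's theorem A = I + B/2 − 1, so I = 2808 − 64/2 + 1 = 2777.

2777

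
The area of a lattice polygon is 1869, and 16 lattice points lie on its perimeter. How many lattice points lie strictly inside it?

1862

From Pick's theorem, I = A − B/2 + 1 = 1869 − 16/2 + 1 = 1862.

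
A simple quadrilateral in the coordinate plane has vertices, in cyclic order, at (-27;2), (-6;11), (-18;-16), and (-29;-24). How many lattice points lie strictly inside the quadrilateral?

361

Using the shoelace formula, 2A = |((-27)·11 − (-6)·2) + ((-6)·(-16) − (-18)·11) + ((-18)·(-24) − (-29)·(-16)) + ((-29)·2 − (-27)·(-24))| = 729, so the area is 364.5.
Summing gcd(|Δx|,|Δy|) over the edges gives the boundary count: gcd(21,9) + gcd(12,27) + gcd(11,8) + gcd(2,26) = 3+3+1+2 = 9.
Pick's theorem gives I = A − B/2 + 1 = 364.5 − 9/2 + 1 = 361.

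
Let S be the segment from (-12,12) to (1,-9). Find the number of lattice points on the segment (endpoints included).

The number of lattice points on a segment between lattice points is gcd(|Δx|,|Δy|) + 1 = gcd(13,21) + 1 = 1 + 1 = 2.

2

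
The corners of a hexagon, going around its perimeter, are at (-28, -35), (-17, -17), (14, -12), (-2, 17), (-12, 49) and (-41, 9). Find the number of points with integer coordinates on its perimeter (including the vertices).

7

The number of boundary lattice points is Σ gcd(|Δx|,|Δy|) = gcd(11,18) + gcd(31,5) + gcd(16,29) + gcd(10,32) + gcd(29,40) + gcd(13,44) = 1+1+1+2+1+1 = 7.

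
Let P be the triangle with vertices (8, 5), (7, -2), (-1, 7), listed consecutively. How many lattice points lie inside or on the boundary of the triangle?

35

Using the shoelace formula, 2A = |[8·(-2) − 7·5] + [7·7 − (-1)·(-2)] + [(-1)·5 − 8·7]| = 65, so the area is 32.5.
Along each edge there are gcd(|Δx|,|Δy|)+1 lattice points, so counting each shared vertex once the boundary has gcd(1,7) + gcd(8,9) + gcd(9,2) = 1+1+1 = 3.
Pick's theorem gives I = A − B/2 + 1 = 32.5 − 3/2 + 1 = 32, so the closed region contains I + B = 32 + 3 = 35 lattice points.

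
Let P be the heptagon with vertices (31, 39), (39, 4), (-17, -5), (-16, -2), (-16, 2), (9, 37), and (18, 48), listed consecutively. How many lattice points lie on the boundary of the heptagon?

The number of boundary lattice points is Σ gcd(|Δx|,|Δy|) = gcd(8,35) + gcd(56,9) + gcd(1,3) + gcd(0,4) + gcd(25,35) + gcd(9,11) + gcd(13,9) = 1+1+1+4+5+1+1 = 14.

14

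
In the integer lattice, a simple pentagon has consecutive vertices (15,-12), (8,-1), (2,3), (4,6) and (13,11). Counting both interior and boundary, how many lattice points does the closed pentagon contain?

128

By the shoelace formula, twice the signed area is |[15·(-1) − 8·(-12)] + [8·3 − 2·(-1)] + [2·6 − 4·3] + [4·11 − 13·6] + [13·(-12) − 15·11]| = 248, so the area is 124.
The number of boundary lattice points is Σ gcd(|Δx|,|Δy|) = gcd(7,11) + gcd(6,4) + gcd(2,3) + gcd(9,5) + gcd(2,23) = 1+2+1+1+1 = 6.
Pick's theorem gives I = A − B/2 + 1 = 124 − 6/2 + 1 = 122, so the closed region contains I + B = 122 + 6 = 128 lattice points.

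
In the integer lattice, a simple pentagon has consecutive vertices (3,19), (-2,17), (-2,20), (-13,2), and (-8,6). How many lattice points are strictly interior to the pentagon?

By the shoelace formula, twice the signed area is |[3·17 − (-2)·19] + [(-2)·20 − (-2)·17] + [(-2)·2 − (-13)·20] + [(-13)·6 − (-8)·2] + [(-8)·19 − 3·6]| = 107, so the area is 53.5.
The number of boundary lattice points is Σ gcd(|Δx|,|Δy|) = gcd(5,2) + gcd(0,3) + gcd(11,18) + gcd(5,4) + gcd(11,13) = 1+3+1+1+1 = 7.
By Pick's theorem A = I + B/2 − 1, so I = 53.5 − 7/2 + 1 = 51.

51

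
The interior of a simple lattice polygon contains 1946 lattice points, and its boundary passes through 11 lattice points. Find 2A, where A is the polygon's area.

Pick's theorem states A = I + B/2 − 1, so A = 1946 + 11/2 − 1 = 3901/2.
Hence 2A = 3901.

3901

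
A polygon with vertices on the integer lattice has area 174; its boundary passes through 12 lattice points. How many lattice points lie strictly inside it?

169

From Pick's theorem, I = A − B/2 + 1 = 174 − 12/2 + 1 = 169.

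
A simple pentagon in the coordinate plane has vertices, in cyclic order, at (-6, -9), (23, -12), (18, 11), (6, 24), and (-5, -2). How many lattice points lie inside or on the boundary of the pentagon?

631

By the shoelace formula, twice the signed area is |((-6)·(-12) − 23·(-9)) + (23·11 − 18·(-12)) + (18·24 − 6·11) + (6·(-2) − (-5)·24) + ((-5)·(-9) − (-6)·(-2))| = 1255, so the area is 627.5.
Summing gcd(|Δx|,|Δy|) over the edges gives the boundary count: gcd(29,3) + gcd(5,23) + gcd(12,13) + gcd(11,26) + gcd(1,7) = 1+1+1+1+1 = 5.
Pick's theorem gives I = A − B/2 + 1 = 627.5 − 5/2 + 1 = 626, so the closed region contains I + B = 626 + 5 = 631 lattice points.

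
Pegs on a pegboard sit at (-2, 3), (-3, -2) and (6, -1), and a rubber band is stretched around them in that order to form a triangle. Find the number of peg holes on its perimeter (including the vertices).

6

The number of boundary lattice points is Σ gcd(|Δx|,|Δy|) = gcd(1,5) + gcd(9,1) + gcd(8,4) = 1+1+4 = 6.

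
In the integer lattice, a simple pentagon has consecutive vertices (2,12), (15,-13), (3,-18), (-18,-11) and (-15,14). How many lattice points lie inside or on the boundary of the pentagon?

716

Using the shoelace formula, 2A = |(2·(-13) − 15·12) + (15·(-18) − 3·(-13)) + (3·(-11) − (-18)·(-18)) + ((-18)·14 − (-15)·(-11)) + ((-15)·12 − 2·14)| = 1419, so the area is 1419/2.
Along each edge there are gcd(|Δx|,|Δy|)+1 lattice points, so counting each shared vertex once the boundary has gcd(13,25) + gcd(12,5) + gcd(21,7) + gcd(3,25) + gcd(17,2) = 1+1+7+1+1 = 11.
Pick's theorem gives I = A − B/2 + 1 = 1419/2 − 11/2 + 1 = 705, so the closed region contains I + B = 705 + 11 = 716 lattice points.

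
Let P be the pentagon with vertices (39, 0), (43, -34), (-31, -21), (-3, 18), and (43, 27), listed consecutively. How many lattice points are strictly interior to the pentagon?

2904

Using the shoelace formula, 2A = |(39·(-34) − 43·0) + (43·(-21) − (-31)·(-34)) + ((-31)·18 − (-3)·(-21)) + ((-3)·27 − 43·18) + (43·0 − 39·27)| = 5812, so the area is 2906.
The number of boundary lattice points is Σ gcd(|Δx|,|Δy|) = gcd(4,34) + gcd(74,13) + gcd(28,39) + gcd(46,9) + gcd(4,27) = 2+1+1+1+1 = 6.
By Pick's theorem A = I + B/2 − 1, so I = 2906 − 6/2 + 1 = 2904.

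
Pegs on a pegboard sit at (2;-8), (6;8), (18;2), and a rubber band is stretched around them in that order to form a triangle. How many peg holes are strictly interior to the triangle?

103

The shoelace formula gives twice the area as |[2·8 − 6·(-8)] + [6·2 − 18·8] + [18·(-8) − 2·2]| = 216, so the area is 108.
The number of boundary lattice points is Σ gcd(|Δx|,|Δy|) = gcd(4,16) + gcd(12,6) + gcd(16,10) = 4+6+2 = 12.
By Pick's theorem A = I + B/2 − 1, so I = 108 − 12/2 + 1 = 103.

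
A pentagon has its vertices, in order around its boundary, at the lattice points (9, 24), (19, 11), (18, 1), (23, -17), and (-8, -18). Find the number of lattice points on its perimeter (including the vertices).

The number of boundary lattice points is Σ gcd(|Δx|,|Δy|) = gcd(10,13) + gcd(1,10) + gcd(5,18) + gcd(31,1) + gcd(17,42) = 1+1+1+1+1 = 5.

5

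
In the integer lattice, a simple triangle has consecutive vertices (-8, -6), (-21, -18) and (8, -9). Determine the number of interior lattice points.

115

By the shoelace formula, twice the signed area is |[(-8)·(-18) − (-21)·(-6)] + [(-21)·(-9) − 8·(-18)] + [8·(-6) − (-8)·(-9)]| = 231, so the area is 115.5.
Along each edge there are gcd(|Δx|,|Δy|)+1 lattice points, so counting each shared vertex once the boundary has gcd(13,12) + gcd(29,9) + gcd(16,3) = 1+1+1 = 3.
Pick's theorem gives I = A − B/2 + 1 = 115.5 − 3/2 + 1 = 115.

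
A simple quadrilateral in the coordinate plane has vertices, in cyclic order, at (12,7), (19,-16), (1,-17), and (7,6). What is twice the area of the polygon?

530

The shoelace formula gives twice the area as |(12·(-16) − 19·7) + (19·(-17) − 1·(-16)) + (1·6 − 7·(-17)) + (7·7 − 12·6)| = 530, so the area is 265.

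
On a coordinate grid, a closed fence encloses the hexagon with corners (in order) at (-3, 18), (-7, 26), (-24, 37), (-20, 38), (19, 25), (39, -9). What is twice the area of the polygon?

1452

Using the shoelace formula, 2A = |[(-3)·26 − (-7)·18] + [(-7)·37 − (-24)·26] + [(-24)·38 − (-20)·37] + [(-20)·25 − 19·38] + [19·(-9) − 39·25] + [39·18 − (-3)·(-9)]| = 1452, so the area is 726.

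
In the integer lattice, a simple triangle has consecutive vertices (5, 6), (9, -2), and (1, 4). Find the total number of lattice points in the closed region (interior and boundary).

The shoelace formula gives twice the area as |[5·(-2) − 9·6] + [9·4 − 1·(-2)] + [1·6 − 5·4]| = 40, so the area is 20.
The number of boundary lattice points is Σ gcd(|Δx|,|Δy|) = gcd(4,8) + gcd(8,6) + gcd(4,2) = 4+2+2 = 8.
Pick's theorem gives I = A − B/2 + 1 = 20 − 8/2 + 1 = 17, so the closed region contains I + B = 17 + 8 = 25 lattice points.

25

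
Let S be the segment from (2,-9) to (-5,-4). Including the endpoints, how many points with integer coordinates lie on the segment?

The number of lattice points on a segment between lattice points is gcd(|Δx|,|Δy|) + 1 = gcd(7,5) + 1 = 1 + 1 = 2.

2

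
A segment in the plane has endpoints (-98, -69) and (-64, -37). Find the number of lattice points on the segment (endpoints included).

The number of lattice points on a segment between lattice points is gcd(|Δx|,|Δy|) + 1 = gcd(34,32) + 1 = 2 + 1 = 3.

3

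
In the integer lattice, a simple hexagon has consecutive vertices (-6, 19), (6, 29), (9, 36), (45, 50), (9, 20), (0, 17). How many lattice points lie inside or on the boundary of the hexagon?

408

Using the shoelace formula, 2A = |[(-6)·29 − 6·19] + [6·36 − 9·29] + [9·50 − 45·36] + [45·20 − 9·50] + [9·17 − 0·20] + [0·19 − (-6)·17]| = 798, so the area is 399.
Summing gcd(|Δx|,|Δy|) over the edges gives the boundary count: gcd(12,10) + gcd(3,7) + gcd(36,14) + gcd(36,30) + gcd(9,3) + gcd(6,2) = 2+1+2+6+3+2 = 16.
Pick's theorem gives I = A − B/2 + 1 = 399 − 16/2 + 1 = 392, so the closed region contains I + B = 392 + 16 = 408 lattice points.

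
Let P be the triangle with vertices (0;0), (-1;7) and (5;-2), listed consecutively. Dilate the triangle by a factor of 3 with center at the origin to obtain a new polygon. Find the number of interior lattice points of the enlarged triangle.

142

The shoelace formula gives twice the area as |(0·7 − (-1)·0) + ((-1)·(-2) − 5·7) + (5·0 − 0·(-2))| = 33, so the area is 33/2.
Along each edge there are gcd(|Δx|,|Δy|)+1 lattice points, so counting each shared vertex once the boundary has gcd(1,7) + gcd(6,9) + gcd(5,2) = 1+3+1 = 5.
Scaling by 3 multiplies the area by 3² = 9 (so the new area is 148.5) and multiplies the boundary lattice-point count by 3, giving 15.
By Pick's theorem, the interior count of the dilated polygon is 148.5 − 15/2 + 1 = 142.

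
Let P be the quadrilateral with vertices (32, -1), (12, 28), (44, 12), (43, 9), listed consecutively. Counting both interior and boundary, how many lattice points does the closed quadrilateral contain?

Using the shoelace formula, 2A = |[32·28 − 12·(-1)] + [12·12 − 44·28] + [44·9 − 43·12] + [43·(-1) − 32·9]| = 631, so the area is 315.5.
Along each edge there are gcd(|Δx|,|Δy|)+1 lattice points, so counting each shared vertex once the boundary has gcd(20,29) + gcd(32,16) + gcd(1,3) + gcd(11,10) = 1+16+1+1 = 19.
Pick's theorem gives I = A − B/2 + 1 = 315.5 − 19/2 + 1 = 307, so the closed region contains I + B = 307 + 19 = 326 lattice points.

326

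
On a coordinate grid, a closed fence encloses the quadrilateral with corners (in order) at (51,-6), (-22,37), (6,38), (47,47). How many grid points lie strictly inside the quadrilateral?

Using the shoelace formula, 2A = |(51·37 − (-22)·(-6)) + ((-22)·38 − 6·37) + (6·47 − 47·38) + (47·(-6) − 51·47)| = 3486, so the area is 1743.
Summing gcd(|Δx|,|Δy|) over the edges gives the boundary count: gcd(73,43) + gcd(28,1) + gcd(41,9) + gcd(4,53) = 1+1+1+1 = 4.
Pick's theorem gives I = A − B/2 + 1 = 1743 − 4/2 + 1 = 1742.

1742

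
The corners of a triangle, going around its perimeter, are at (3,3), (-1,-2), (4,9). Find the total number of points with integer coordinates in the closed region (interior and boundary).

The shoelace formula gives twice the area as |(3·(-2) − (-1)·3) + ((-1)·9 − 4·(-2)) + (4·3 − 3·9)| = 19, so the area is 9.5.
The number of boundary lattice points is Σ gcd(|Δx|,|Δy|) = gcd(4,5) + gcd(5,11) + gcd(1,6) = 1+1+1 = 3.
Pick's theorem gives I = A − B/2 + 1 = 9.5 − 3/2 + 1 = 9, so the closed region contains I + B = 9 + 3 = 12 lattice points.

12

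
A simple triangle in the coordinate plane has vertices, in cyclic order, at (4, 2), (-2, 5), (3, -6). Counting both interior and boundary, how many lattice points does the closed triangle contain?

By the shoelace formula, twice the signed area is |[4·5 − (-2)·2] + [(-2)·(-6) − 3·5] + [3·2 − 4·(-6)]| = 51, so the area is 51/2.
The number of boundary lattice points is Σ gcd(|Δx|,|Δy|) = gcd(6,3) + gcd(5,11) + gcd(1,8) = 3+1+1 = 5.
Pick's theorem gives I = A − B/2 + 1 = 51/2 − 5/2 + 1 = 24, so the closed region contains I + B = 24 + 5 = 29 lattice points.

29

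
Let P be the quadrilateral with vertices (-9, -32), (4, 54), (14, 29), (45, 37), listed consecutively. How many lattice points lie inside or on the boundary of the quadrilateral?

By the shoelace formula, twice the signed area is |[(-9)·54 − 4·(-32)] + [4·29 − 14·54] + [14·37 − 45·29] + [45·(-32) − (-9)·37]| = 2892, so the area is 1446.
Along each edge there are gcd(|Δx|,|Δy|)+1 lattice points, so counting each shared vertex once the boundary has gcd(13,86) + gcd(10,25) + gcd(31,8) + gcd(54,69) = 1+5+1+3 = 10.
Pick's theorem gives I = A − B/2 + 1 = 1446 − 10/2 + 1 = 1442, so the closed region contains I + B = 1442 + 10 = 1452 lattice points.

1452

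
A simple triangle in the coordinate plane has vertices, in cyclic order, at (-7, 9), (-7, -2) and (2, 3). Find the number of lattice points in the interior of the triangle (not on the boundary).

43

By the shoelace formula, twice the signed area is |[(-7)·(-2) − (-7)·9] + [(-7)·3 − 2·(-2)] + [2·9 − (-7)·3]| = 99, so the area is 49.5.
The number of boundary lattice points is Σ gcd(|Δx|,|Δy|) = gcd(0,11) + gcd(9,5) + gcd(9,6) = 11+1+3 = 15.
By Pick's theorem A = I + B/2 − 1, so I = 49.5 − 15/2 + 1 = 43.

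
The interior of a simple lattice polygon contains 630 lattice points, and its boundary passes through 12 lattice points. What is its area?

635

Pick's theorem states A = I + B/2 − 1, so A = 630 + 12/2 − 1 = 635.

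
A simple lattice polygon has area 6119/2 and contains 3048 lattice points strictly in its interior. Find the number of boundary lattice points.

Pick's theorem gives A = I + B/2 − 1, so B = 2(A − I + 1) = 2(6119/2 − 3048 + 1) = 25.

25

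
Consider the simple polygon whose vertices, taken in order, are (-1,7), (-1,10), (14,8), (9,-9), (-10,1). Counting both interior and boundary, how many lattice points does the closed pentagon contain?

255

Using the shoelace formula, 2A = |((-1)·10 − (-1)·7) + ((-1)·8 − 14·10) + (14·(-9) − 9·8) + (9·1 − (-10)·(-9)) + ((-10)·7 − (-1)·1)| = 499, so the area is 499/2.
Summing gcd(|Δx|,|Δy|) over the edges gives the boundary count: gcd(0,3) + gcd(15,2) + gcd(5,17) + gcd(19,10) + gcd(9,6) = 3+1+1+1+3 = 9.
Pick's theorem gives I = A − B/2 + 1 = 499/2 − 9/2 + 1 = 246, so the closed region contains I + B = 246 + 9 = 255 lattice points.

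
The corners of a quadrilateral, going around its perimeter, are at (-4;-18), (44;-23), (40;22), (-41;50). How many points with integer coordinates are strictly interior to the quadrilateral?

By the shoelace formula, twice the signed area is |((-4)·(-23) − 44·(-18)) + (44·22 − 40·(-23)) + (40·50 − (-41)·22) + ((-41)·(-18) − (-4)·50)| = 6612, so the area is 3306.
The number of boundary lattice points is Σ gcd(|Δx|,|Δy|) = gcd(48,5) + gcd(4,45) + gcd(81,28) + gcd(37,68) = 1+1+1+1 = 4.
By Pick's theorem A = I + B/2 − 1, so I = 3306 − 4/2 + 1 = 3305.

3305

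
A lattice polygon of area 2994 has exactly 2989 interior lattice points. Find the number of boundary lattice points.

12

Pick's theorem gives A = I + B/2 − 1, so B = 2(A − I + 1) = 2(2994 − 2989 + 1) = 12.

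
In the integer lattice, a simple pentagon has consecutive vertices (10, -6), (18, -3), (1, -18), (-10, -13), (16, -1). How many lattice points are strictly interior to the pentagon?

By the shoelace formula, twice the signed area is |[10·(-3) − 18·(-6)] + [18·(-18) − 1·(-3)] + [1·(-13) − (-10)·(-18)] + [(-10)·(-1) − 16·(-13)] + [16·(-6) − 10·(-1)]| = 304, so the area is 152.
The number of boundary lattice points is Σ gcd(|Δx|,|Δy|) = gcd(8,3) + gcd(17,15) + gcd(11,5) + gcd(26,12) + gcd(6,5) = 1+1+1+2+1 = 6.
Pick's theorem gives I = A − B/2 + 1 = 152 − 6/2 + 1 = 150.

150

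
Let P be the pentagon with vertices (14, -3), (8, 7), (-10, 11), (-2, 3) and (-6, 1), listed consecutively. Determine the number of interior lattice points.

138

By the shoelace formula, twice the signed area is |(14·7 − 8·(-3)) + (8·11 − (-10)·7) + ((-10)·3 − (-2)·11) + ((-2)·1 − (-6)·3) + ((-6)·(-3) − 14·1)| = 292, so the area is 146.
Along each edge there are gcd(|Δx|,|Δy|)+1 lattice points, so counting each shared vertex once the boundary has gcd(6,10) + gcd(18,4) + gcd(8,8) + gcd(4,2) + gcd(20,4) = 2+2+8+2+4 = 18.
Pick's theorem gives I = A − B/2 + 1 = 146 − 18/2 + 1 = 138.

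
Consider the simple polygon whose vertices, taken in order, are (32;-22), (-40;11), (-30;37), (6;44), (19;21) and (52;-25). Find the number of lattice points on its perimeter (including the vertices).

Summing gcd(|Δx|,|Δy|) over the edges gives the boundary count: gcd(72,33) + gcd(10,26) + gcd(36,7) + gcd(13,23) + gcd(33,46) + gcd(20,3) = 3+2+1+1+1+1 = 9.

9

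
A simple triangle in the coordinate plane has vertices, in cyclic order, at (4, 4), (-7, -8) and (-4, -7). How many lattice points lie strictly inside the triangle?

Using the shoelace formula, 2A = |(4·(-8) − (-7)·4) + ((-7)·(-7) − (-4)·(-8)) + ((-4)·4 − 4·(-7))| = 25, so the area is 25/2.
Along each edge there are gcd(|Δx|,|Δy|)+1 lattice points, so counting each shared vertex once the boundary has gcd(11,12) + gcd(3,1) + gcd(8,11) = 1+1+1 = 3.
By Pick's theorem A = I + B/2 − 1, so I = 25/2 − 3/2 + 1 = 12.

12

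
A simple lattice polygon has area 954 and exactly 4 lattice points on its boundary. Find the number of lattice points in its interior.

From Pick's theorem, I = A − B/2 + 1 = 954 − 4/2 + 1 = 953.

953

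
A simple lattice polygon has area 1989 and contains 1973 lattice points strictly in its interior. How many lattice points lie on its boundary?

34

Pick's theorem gives A = I + B/2 − 1, so B = 2(A − I + 1) = 2(1989 − 1973 + 1) = 34.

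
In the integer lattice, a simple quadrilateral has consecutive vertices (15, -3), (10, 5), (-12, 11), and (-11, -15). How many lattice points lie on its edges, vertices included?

Summing gcd(|Δx|,|Δy|) over the edges gives the boundary count: gcd(5,8) + gcd(22,6) + gcd(1,26) + gcd(26,12) = 1+2+1+2 = 6.

6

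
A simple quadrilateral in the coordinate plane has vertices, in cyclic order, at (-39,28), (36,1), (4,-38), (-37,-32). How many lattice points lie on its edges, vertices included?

7

Summing gcd(|Δx|,|Δy|) over the edges gives the boundary count: gcd(75,27) + gcd(32,39) + gcd(41,6) + gcd(2,60) = 3+1+1+2 = 7.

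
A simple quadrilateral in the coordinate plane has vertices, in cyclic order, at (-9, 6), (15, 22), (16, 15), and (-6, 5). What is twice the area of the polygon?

236

Using the shoelace formula, 2A = |[(-9)·22 − 15·6] + [15·15 − 16·22] + [16·5 − (-6)·15] + [(-6)·6 − (-9)·5]| = 236, so the area is 118.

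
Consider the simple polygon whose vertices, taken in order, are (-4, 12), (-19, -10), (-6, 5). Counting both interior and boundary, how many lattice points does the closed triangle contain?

33

By the shoelace formula, twice the signed area is |[(-4)·(-10) − (-19)·12] + [(-19)·5 − (-6)·(-10)] + [(-6)·12 − (-4)·5]| = 61, so the area is 30.5.
The number of boundary lattice points is Σ gcd(|Δx|,|Δy|) = gcd(15,22) + gcd(13,15) + gcd(2,7) = 1+1+1 = 3.
Pick's theorem gives I = A − B/2 + 1 = 30.5 − 3/2 + 1 = 30, so the closed region contains I + B = 30 + 3 = 33 lattice points.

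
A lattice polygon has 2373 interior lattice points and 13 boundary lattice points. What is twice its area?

4757

Pick's theorem states A = I + B/2 − 1, so A = 2373 + 13/2 − 1 = 4757/2.
Hence 2A = 4757.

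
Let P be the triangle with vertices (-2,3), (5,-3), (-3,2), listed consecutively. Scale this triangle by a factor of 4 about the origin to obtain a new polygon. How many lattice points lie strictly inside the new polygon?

By the shoelace formula, twice the signed area is |((-2)·(-3) − 5·3) + (5·2 − (-3)·(-3)) + ((-3)·3 − (-2)·2)| = 13, so the area is 6.5.
The number of boundary lattice points is Σ gcd(|Δx|,|Δy|) = gcd(7,6) + gcd(8,5) + gcd(1,1) = 1+1+1 = 3.
Scaling by 4 multiplies the area by 4² = 16 (so the new area is 104) and multiplies the boundary lattice-point count by 4, giving 12.
By Pick's theorem, the interior count of the dilated polygon is 104 − 12/2 + 1 = 99.

99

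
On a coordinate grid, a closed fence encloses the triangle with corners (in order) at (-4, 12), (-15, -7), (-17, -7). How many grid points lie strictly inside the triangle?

18

Using the shoelace formula, 2A = |((-4)·(-7) − (-15)·12) + ((-15)·(-7) − (-17)·(-7)) + ((-17)·12 − (-4)·(-7))| = 38, so the area is 19.
Summing gcd(|Δx|,|Δy|) over the edges gives the boundary count: gcd(11,19) + gcd(2,0) + gcd(13,19) = 1+2+1 = 4.
Pick's theorem gives I = A − B/2 + 1 = 19 − 4/2 + 1 = 18.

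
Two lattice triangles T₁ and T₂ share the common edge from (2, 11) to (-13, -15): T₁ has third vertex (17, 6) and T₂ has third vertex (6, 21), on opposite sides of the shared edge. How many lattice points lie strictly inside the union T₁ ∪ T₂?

251

The union is the simple quadrilateral with vertices (2, 11), (17, 6), (-13, -15), (6, 21) in order.
The shoelace formula gives twice the area as |[2·6 − 17·11] + [17·(-15) − (-13)·6] + [(-13)·21 − 6·(-15)] + [6·11 − 2·21]| = 511, so the area is 255.5.
The number of boundary lattice points is Σ gcd(|Δx|,|Δy|) = gcd(15,5) + gcd(30,21) + gcd(19,36) + gcd(4,10) = 5+3+1+2 = 11.
By Pick's theorem I = A − B/2 + 1 = 255.5 − 11/2 + 1 = 251.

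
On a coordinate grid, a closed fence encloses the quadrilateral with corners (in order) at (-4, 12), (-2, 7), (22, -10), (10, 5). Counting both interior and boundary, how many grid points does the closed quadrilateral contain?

The shoelace formula gives twice the area as |((-4)·7 − (-2)·12) + ((-2)·(-10) − 22·7) + (22·5 − 10·(-10)) + (10·12 − (-4)·5)| = 212, so the area is 106.
Summing gcd(|Δx|,|Δy|) over the edges gives the boundary count: gcd(2,5) + gcd(24,17) + gcd(12,15) + gcd(14,7) = 1+1+3+7 = 12.
Pick's theorem gives I = A − B/2 + 1 = 106 − 12/2 + 1 = 101, so the closed region contains I + B = 101 + 12 = 113 lattice points.

113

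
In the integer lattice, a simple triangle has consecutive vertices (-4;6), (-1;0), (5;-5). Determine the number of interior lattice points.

Using the shoelace formula, 2A = |[(-4)·0 − (-1)·6] + [(-1)·(-5) − 5·0] + [5·6 − (-4)·(-5)]| = 21, so the area is 21/2.
The number of boundary lattice points is Σ gcd(|Δx|,|Δy|) = gcd(3,6) + gcd(6,5) + gcd(9,11) = 3+1+1 = 5.
By Pick's theorem A = I + B/2 − 1, so I = 21/2 − 5/2 + 1 = 9.

9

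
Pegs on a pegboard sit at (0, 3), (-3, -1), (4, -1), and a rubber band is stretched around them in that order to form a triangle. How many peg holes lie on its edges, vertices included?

12

Summing gcd(|Δx|,|Δy|) over the edges gives the boundary count: gcd(3,4) + gcd(7,0) + gcd(4,4) = 1+7+4 = 12.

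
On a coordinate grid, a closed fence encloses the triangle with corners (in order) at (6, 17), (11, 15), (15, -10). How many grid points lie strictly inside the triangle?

By the shoelace formula, twice the signed area is |[6·15 − 11·17] + [11·(-10) − 15·15] + [15·17 − 6·(-10)]| = 117, so the area is 117/2.
Along each edge there are gcd(|Δx|,|Δy|)+1 lattice points, so counting each shared vertex once the boundary has gcd(5,2) + gcd(4,25) + gcd(9,27) = 1+1+9 = 11.
By Pick's theorem A = I + B/2 − 1, so I = 117/2 − 11/2 + 1 = 54.

54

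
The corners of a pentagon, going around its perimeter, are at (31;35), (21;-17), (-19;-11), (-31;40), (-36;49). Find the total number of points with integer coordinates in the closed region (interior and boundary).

2893

The shoelace formula gives twice the area as |(31·(-17) − 21·35) + (21·(-11) − (-19)·(-17)) + ((-19)·40 − (-31)·(-11)) + ((-31)·49 − (-36)·40) + ((-36)·35 − 31·49)| = 5775, so the area is 5775/2.
Summing gcd(|Δx|,|Δy|) over the edges gives the boundary count: gcd(10,52) + gcd(40,6) + gcd(12,51) + gcd(5,9) + gcd(67,14) = 2+2+3+1+1 = 9.
Pick's theorem gives I = A − B/2 + 1 = 5775/2 − 9/2 + 1 = 2884, so the closed region contains I + B = 2884 + 9 = 2893 lattice points.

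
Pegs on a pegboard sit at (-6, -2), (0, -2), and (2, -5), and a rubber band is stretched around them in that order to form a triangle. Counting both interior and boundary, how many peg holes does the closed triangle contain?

Using the shoelace formula, 2A = |[(-6)·(-2) − 0·(-2)] + [0·(-5) − 2·(-2)] + [2·(-2) − (-6)·(-5)]| = 18, so the area is 9.
Summing gcd(|Δx|,|Δy|) over the edges gives the boundary count: gcd(6,0) + gcd(2,3) + gcd(8,3) = 6+1+1 = 8.
Pick's theorem gives I = A − B/2 + 1 = 9 − 8/2 + 1 = 6, so the closed region contains I + B = 6 + 8 = 14 lattice points.

14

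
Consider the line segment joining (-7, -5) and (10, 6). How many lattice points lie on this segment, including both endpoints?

The number of lattice points on a segment between lattice points is gcd(|Δx|,|Δy|) + 1 = gcd(17,11) + 1 = 1 + 1 = 2.

2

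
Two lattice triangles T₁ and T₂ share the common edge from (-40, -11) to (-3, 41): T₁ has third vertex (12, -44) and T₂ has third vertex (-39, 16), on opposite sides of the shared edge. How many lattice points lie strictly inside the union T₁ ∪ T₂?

The union is the simple quadrilateral with vertices (-40, -11), (12, -44), (-3, 41), (-39, 16) in order.
Using the shoelace formula, 2A = |((-40)·(-44) − 12·(-11)) + (12·41 − (-3)·(-44)) + ((-3)·16 − (-39)·41) + ((-39)·(-11) − (-40)·16)| = 4872, so the area is 2436.
Along each edge there are gcd(|Δx|,|Δy|)+1 lattice points, so counting each shared vertex once the boundary has gcd(52,33) + gcd(15,85) + gcd(36,25) + gcd(1,27) = 1+5+1+1 = 8.
By Pick's theorem I = A − B/2 + 1 = 2436 − 8/2 + 1 = 2433.

2433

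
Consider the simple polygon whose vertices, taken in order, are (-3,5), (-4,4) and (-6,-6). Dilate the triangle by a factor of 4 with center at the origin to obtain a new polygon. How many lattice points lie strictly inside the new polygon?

By the shoelace formula, twice the signed area is |[(-3)·4 − (-4)·5] + [(-4)·(-6) − (-6)·4] + [(-6)·5 − (-3)·(-6)]| = 8, so the area is 4.
Along each edge there are gcd(|Δx|,|Δy|)+1 lattice points, so counting each shared vertex once the boundary has gcd(1,1) + gcd(2,10) + gcd(3,11) = 1+2+1 = 4.
Scaling by 4 multiplies the area by 4² = 16 (so the new area is 64) and multiplies the boundary lattice-point count by 4, giving 16.
By Pick's theorem, the interior count of the dilated polygon is 64 − 16/2 + 1 = 57.

57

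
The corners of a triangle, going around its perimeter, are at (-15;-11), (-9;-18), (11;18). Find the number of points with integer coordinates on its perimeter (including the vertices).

6

The number of boundary lattice points is Σ gcd(|Δx|,|Δy|) = gcd(6,7) + gcd(20,36) + gcd(26,29) = 1+4+1 = 6.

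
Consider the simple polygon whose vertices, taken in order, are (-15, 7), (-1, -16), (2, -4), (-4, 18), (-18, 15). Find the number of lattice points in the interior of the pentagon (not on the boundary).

By the shoelace formula, twice the signed area is |[(-15)·(-16) − (-1)·7] + [(-1)·(-4) − 2·(-16)] + [2·18 − (-4)·(-4)] + [(-4)·15 − (-18)·18] + [(-18)·7 − (-15)·15]| = 666, so the area is 333.
Along each edge there are gcd(|Δx|,|Δy|)+1 lattice points, so counting each shared vertex once the boundary has gcd(14,23) + gcd(3,12) + gcd(6,22) + gcd(14,3) + gcd(3,8) = 1+3+2+1+1 = 8.
By Pick's theorem A = I + B/2 − 1, so I = 333 − 8/2 + 1 = 330.

330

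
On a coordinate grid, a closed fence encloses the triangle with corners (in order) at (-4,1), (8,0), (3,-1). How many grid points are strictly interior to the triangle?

8

The shoelace formula gives twice the area as |((-4)·0 − 8·1) + (8·(-1) − 3·0) + (3·1 − (-4)·(-1))| = 17, so the area is 17/2.
Along each edge there are gcd(|Δx|,|Δy|)+1 lattice points, so counting each shared vertex once the boundary has gcd(12,1) + gcd(5,1) + gcd(7,2) = 1+1+1 = 3.
By Pick's theorem A = I + B/2 − 1, so I = 17/2 − 3/2 + 1 = 8.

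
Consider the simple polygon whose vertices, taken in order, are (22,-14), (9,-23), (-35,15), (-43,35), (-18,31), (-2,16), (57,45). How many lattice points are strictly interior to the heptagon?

2670

Using the shoelace formula, 2A = |[22·(-23) − 9·(-14)] + [9·15 − (-35)·(-23)] + [(-35)·35 − (-43)·15] + [(-43)·31 − (-18)·35] + [(-18)·16 − (-2)·31] + [(-2)·45 − 57·16] + [57·(-14) − 22·45]| = 5349, so the area is 2674.5.
Along each edge there are gcd(|Δx|,|Δy|)+1 lattice points, so counting each shared vertex once the boundary has gcd(13,9) + gcd(44,38) + gcd(8,20) + gcd(25,4) + gcd(16,15) + gcd(59,29) + gcd(35,59) = 1+2+4+1+1+1+1 = 11.
By Pick's theorem A = I + B/2 − 1, so I = 2674.5 − 11/2 + 1 = 2670.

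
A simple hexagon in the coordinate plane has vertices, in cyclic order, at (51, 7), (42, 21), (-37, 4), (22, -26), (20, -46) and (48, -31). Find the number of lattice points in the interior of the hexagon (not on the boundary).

The shoelace formula gives twice the area as |[51·21 − 42·7] + [42·4 − (-37)·21] + [(-37)·(-26) − 22·4] + [22·(-46) − 20·(-26)] + [20·(-31) − 48·(-46)] + [48·7 − 51·(-31)]| = 5609, so the area is 5609/2.
Summing gcd(|Δx|,|Δy|) over the edges gives the boundary count: gcd(9,14) + gcd(79,17) + gcd(59,30) + gcd(2,20) + gcd(28,15) + gcd(3,38) = 1+1+1+2+1+1 = 7.
By Pick's theorem A = I + B/2 − 1, so I = 5609/2 − 7/2 + 1 = 2802.

2802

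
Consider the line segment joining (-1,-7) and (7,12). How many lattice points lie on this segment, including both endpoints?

2

The number of lattice points on a segment between lattice points is gcd(|Δx|,|Δy|) + 1 = gcd(8,19) + 1 = 1 + 1 = 2.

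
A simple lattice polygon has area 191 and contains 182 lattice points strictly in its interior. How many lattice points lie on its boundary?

Pick's theorem gives A = I + B/2 − 1, so B = 2(A − I + 1) = 2(191 − 182 + 1) = 20.

20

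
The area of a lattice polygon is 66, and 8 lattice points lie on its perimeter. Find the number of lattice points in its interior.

Pick's theorem A = I + B/2 − 1 rearranges to I = A − B/2 + 1 = 66 − 8/2 + 1 = 63.

63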